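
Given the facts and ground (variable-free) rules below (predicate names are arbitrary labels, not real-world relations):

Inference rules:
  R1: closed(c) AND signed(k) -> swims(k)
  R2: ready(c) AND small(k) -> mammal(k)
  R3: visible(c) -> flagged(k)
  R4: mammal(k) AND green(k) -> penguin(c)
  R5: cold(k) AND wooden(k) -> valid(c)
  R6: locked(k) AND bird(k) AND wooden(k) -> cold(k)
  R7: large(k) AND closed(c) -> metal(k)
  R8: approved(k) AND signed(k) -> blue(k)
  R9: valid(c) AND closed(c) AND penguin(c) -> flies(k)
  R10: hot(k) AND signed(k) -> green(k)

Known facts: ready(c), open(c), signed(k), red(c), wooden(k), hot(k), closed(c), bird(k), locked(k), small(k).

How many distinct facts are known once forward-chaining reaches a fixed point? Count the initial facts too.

Round 1 — R1, R2, R6, R10, derive swims(k), mammal(k), cold(k), green(k).
Round 2 — R4, R5, derive penguin(c), valid(c).
Round 3 — R9, derive flies(k).
Closure: {bird(k), closed(c), cold(k), flies(k), green(k), hot(k), locked(k), mammal(k), open(c), penguin(c), ready(c), red(c), signed(k), small(k), swims(k), valid(c), wooden(k)} — 17 facts.

17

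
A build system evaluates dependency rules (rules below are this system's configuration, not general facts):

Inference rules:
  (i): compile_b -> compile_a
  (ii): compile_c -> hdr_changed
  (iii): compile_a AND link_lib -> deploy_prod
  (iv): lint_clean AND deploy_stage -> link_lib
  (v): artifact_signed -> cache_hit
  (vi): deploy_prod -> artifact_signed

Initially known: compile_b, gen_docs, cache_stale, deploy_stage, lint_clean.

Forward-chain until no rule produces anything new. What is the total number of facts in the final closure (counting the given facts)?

10

Round 1 — (i), (iv), derive compile_a, link_lib.
Round 2 — (iii), derive deploy_prod.
Round 3 — (vi), derive artifact_signed.
Round 4 — (v), derive cache_hit.
Closure: {artifact_signed, cache_hit, cache_stale, compile_a, compile_b, deploy_prod, deploy_stage, gen_docs, link_lib, lint_clean} — 10 facts.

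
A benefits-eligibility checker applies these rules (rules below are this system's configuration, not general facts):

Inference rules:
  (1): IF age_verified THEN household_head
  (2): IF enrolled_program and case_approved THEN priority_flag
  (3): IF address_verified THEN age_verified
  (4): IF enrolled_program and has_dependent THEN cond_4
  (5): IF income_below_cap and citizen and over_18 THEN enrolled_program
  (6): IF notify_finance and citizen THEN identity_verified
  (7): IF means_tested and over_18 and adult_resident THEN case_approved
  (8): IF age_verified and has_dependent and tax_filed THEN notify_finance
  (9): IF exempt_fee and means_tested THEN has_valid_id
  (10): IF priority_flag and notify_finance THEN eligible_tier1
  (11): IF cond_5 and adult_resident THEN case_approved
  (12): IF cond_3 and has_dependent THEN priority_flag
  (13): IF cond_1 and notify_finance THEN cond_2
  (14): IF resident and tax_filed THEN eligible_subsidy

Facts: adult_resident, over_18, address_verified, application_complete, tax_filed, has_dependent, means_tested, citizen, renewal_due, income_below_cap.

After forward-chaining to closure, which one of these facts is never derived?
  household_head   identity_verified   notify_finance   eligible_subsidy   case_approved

eligible_subsidy

Round 1: (3) [IF address_verified THEN age_verified]; (5) [IF income_below_cap and citizen and over_18 THEN enrolled_program]; (7) [IF means_tested and over_18 and adult_resident THEN case_approved]. New: age_verified, enrolled_program, case_approved.
Round 2: (1) [IF age_verified THEN household_head]; (2) [IF enrolled_program and case_approved THEN priority_flag]; (4) [IF enrolled_program and has_dependent THEN cond_4]; (8) [IF age_verified and has_dependent and tax_filed THEN notify_finance]. New: household_head, priority_flag, cond_4, notify_finance.
Round 3: (6) [IF notify_finance and citizen THEN identity_verified]; (10) [IF priority_flag and notify_finance THEN eligible_tier1]. New: identity_verified, eligible_tier1.
Derived: identity_verified (round 3), notify_finance (round 2), household_head (round 2), case_approved (round 1). eligible_subsidy never appears in any round.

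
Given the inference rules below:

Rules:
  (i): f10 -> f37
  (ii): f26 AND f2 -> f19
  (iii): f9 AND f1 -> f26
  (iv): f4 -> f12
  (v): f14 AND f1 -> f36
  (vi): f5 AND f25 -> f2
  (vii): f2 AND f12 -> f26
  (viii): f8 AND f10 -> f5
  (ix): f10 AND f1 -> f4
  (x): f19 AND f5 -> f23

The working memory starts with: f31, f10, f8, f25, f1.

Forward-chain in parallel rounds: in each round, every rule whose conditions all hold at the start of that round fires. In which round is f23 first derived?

Round 1 fires (i), (viii), (ix), giving f37, f5, f4.
Round 2 fires (iv), (vi), giving f12, f2.
Round 3 fires (vii), giving f26.
Round 4 fires (ii), giving f19.
Round 5 fires (x), giving f23.
f23 first appears in round 5.

5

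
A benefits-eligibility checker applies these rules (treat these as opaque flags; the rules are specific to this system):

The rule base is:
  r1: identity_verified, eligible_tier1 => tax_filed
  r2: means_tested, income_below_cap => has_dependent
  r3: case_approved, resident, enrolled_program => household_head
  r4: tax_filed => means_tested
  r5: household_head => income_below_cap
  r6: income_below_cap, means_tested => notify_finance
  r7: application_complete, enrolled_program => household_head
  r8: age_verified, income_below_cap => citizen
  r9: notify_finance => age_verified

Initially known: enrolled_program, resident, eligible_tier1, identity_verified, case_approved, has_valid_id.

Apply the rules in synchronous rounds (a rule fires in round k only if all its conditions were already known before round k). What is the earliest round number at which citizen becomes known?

Round 1: r1 [identity_verified, eligible_tier1 => tax_filed]; r3 [case_approved, resident, enrolled_program => household_head]. New: tax_filed, household_head.
Round 2: r4 [tax_filed => means_tested]; r5 [household_head => income_below_cap]. New: means_tested, income_below_cap.
Round 3: r2 [means_tested, income_below_cap => has_dependent]; r6 [income_below_cap, means_tested => notify_finance]. New: has_dependent, notify_finance.
Round 4: r9 [notify_finance => age_verified]. New: age_verified.
Round 5: r8 [age_verified, income_below_cap => citizen]. New: citizen.
citizen first appears in round 5.

5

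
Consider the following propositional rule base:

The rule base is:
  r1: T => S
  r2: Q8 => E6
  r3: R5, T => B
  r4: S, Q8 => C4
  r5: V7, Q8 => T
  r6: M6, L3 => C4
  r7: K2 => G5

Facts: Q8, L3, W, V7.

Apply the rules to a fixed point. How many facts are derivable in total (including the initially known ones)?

Round 1 — r2, r5, derive E6, T.
Round 2 — r1, derive S.
Round 3 — r4, derive C4.
Closure: {C4, E6, L3, Q8, S, T, V7, W} — 8 facts.

8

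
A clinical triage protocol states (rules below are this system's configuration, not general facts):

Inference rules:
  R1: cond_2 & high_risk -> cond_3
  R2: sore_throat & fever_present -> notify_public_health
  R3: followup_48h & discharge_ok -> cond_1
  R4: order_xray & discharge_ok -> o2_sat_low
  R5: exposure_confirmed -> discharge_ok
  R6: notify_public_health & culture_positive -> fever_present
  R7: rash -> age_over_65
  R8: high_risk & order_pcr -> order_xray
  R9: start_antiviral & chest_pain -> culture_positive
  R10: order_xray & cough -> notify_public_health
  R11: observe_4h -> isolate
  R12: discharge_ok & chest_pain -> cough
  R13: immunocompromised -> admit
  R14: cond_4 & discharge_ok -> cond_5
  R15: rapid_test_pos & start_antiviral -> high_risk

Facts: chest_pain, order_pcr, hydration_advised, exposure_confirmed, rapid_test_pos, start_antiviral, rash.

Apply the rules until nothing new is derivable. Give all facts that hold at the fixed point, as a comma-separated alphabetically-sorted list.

Round 1 fires R5, R7, R9, R15, giving discharge_ok, age_over_65, culture_positive, high_risk.
Round 2 fires R8, R12, giving order_xray, cough.
Round 3 fires R4, R10, giving o2_sat_low, notify_public_health.
Round 4 fires R6, giving fever_present.

age_over_65, chest_pain, cough, culture_positive, discharge_ok, exposure_confirmed, fever_present, high_risk, hydration_advised, notify_public_health, o2_sat_low, order_pcr, order_xray, rapid_test_pos, rash, start_antiviral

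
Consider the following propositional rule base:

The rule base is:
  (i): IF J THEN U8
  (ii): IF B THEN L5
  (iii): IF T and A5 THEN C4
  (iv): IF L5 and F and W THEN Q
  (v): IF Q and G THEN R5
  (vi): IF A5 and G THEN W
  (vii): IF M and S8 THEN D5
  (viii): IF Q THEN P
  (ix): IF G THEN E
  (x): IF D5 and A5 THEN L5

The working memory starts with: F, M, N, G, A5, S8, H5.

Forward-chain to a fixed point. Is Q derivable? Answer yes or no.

Round 1 fires (vi), (vii), (ix), giving W, D5, E.
Round 2 fires (x), giving L5.
Round 3 fires (iv), giving Q.
Round 4 fires (v), (viii), giving R5, P.
Q appears in round 3, so it is derivable.

yes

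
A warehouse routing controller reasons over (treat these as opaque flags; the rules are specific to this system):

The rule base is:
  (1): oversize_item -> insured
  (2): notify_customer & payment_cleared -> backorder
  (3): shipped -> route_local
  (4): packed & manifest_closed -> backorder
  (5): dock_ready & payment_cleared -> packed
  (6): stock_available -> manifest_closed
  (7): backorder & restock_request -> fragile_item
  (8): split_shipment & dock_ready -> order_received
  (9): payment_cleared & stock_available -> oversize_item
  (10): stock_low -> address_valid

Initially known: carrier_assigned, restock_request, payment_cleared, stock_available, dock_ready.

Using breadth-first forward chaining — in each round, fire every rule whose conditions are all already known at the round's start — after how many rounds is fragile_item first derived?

Round 1: (5) [dock_ready & payment_cleared -> packed]; (6) [stock_available -> manifest_closed]; (9) [payment_cleared & stock_available -> oversize_item]. New: packed, manifest_closed, oversize_item.
Round 2: (1) [oversize_item -> insured]; (4) [packed & manifest_closed -> backorder]. New: insured, backorder.
Round 3: (7) [backorder & restock_request -> fragile_item]. New: fragile_item.
fragile_item first appears in round 3.

3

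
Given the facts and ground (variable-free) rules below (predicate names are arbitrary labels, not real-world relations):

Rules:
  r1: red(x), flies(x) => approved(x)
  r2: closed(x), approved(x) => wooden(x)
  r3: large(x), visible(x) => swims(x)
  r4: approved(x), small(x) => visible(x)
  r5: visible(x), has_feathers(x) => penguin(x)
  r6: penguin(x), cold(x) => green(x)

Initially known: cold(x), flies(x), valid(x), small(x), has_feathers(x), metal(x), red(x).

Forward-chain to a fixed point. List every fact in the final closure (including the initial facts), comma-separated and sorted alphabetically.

Round 1 fires r1, giving approved(x).
Round 2 fires r4, giving visible(x).
Round 3 fires r5, giving penguin(x).
Round 4 fires r6, giving green(x).

approved(x), cold(x), flies(x), green(x), has_feathers(x), metal(x), penguin(x), red(x), small(x), valid(x), visible(x)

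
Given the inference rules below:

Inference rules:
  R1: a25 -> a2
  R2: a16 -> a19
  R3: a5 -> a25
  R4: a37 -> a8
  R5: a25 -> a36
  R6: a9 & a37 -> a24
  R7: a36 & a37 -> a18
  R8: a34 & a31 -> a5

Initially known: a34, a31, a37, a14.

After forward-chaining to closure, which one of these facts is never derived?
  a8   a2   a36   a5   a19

a19

Round 1 — R4, R8, derive a8, a5.
Round 2 — R3, derive a25.
Round 3 — R1, R5, derive a2, a36.
Round 4 — R7, derive a18.
Derived: a2 (round 3), a8 (round 1), a36 (round 3), a5 (round 1). a19 never appears in any round.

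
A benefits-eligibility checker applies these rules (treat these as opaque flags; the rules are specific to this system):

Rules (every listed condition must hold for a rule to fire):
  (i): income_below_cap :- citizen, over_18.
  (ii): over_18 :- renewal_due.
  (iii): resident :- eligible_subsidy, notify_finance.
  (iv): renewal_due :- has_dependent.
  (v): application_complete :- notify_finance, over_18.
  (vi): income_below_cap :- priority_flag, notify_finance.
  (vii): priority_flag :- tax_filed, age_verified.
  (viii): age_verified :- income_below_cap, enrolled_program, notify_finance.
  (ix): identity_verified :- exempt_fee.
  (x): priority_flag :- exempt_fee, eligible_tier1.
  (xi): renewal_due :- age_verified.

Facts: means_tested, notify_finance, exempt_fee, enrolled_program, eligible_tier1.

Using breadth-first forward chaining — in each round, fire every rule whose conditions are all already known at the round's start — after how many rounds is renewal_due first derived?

4

[1] (ix) [identity_verified :- exempt_fee.]; (x) [priority_flag :- exempt_fee, eligible_tier1.]. ⇒ new: identity_verified, priority_flag.
[2] (vi) [income_below_cap :- priority_flag, notify_finance.]. ⇒ new: income_below_cap.
[3] (viii) [age_verified :- income_below_cap, enrolled_program, notify_finance.]. ⇒ new: age_verified.
[4] (xi) [renewal_due :- age_verified.]. ⇒ new: renewal_due.
renewal_due first appears in round 4.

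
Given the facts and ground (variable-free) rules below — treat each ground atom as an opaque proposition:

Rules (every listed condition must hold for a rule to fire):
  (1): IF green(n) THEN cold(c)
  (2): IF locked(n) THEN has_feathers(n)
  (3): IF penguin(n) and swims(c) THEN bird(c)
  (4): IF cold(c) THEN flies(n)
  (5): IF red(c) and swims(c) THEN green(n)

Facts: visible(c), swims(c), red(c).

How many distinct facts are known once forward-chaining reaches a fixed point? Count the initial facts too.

Round 1 — (5), derive green(n).
Round 2 — (1), derive cold(c).
Round 3 — (4), derive flies(n).
Closure: {cold(c), flies(n), green(n), red(c), swims(c), visible(c)} — 6 facts.

6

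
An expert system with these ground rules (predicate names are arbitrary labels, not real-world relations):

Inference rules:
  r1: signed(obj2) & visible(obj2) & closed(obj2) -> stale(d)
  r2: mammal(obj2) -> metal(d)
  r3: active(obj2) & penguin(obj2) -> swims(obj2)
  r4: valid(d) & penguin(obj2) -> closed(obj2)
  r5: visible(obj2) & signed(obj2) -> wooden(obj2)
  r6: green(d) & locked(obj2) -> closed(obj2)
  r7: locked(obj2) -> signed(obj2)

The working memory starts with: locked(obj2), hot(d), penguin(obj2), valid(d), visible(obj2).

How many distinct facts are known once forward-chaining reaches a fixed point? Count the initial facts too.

Round 1: r4 [valid(d) & penguin(obj2) -> closed(obj2)]; r7 [locked(obj2) -> signed(obj2)]. New: closed(obj2), signed(obj2).
Round 2: r1 [signed(obj2) & visible(obj2) & closed(obj2) -> stale(d)]; r5 [visible(obj2) & signed(obj2) -> wooden(obj2)]. New: stale(d), wooden(obj2).
Closure: {closed(obj2), hot(d), locked(obj2), penguin(obj2), signed(obj2), stale(d), valid(d), visible(obj2), wooden(obj2)} — 9 facts.

9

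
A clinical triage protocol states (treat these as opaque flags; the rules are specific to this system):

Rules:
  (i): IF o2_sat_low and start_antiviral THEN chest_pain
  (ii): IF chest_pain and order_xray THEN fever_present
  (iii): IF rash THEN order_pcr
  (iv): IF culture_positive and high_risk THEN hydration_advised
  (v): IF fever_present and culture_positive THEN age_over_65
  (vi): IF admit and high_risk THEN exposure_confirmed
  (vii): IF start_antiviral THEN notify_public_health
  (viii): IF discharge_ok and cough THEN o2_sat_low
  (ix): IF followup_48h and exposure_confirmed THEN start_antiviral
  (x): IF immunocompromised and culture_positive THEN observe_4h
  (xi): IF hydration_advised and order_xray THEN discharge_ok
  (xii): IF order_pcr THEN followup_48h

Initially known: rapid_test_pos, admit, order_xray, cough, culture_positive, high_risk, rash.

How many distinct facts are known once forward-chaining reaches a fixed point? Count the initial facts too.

Round 1 — (iii), (iv), (vi), derive order_pcr, hydration_advised, exposure_confirmed.
Round 2 — (xi), (xii), derive discharge_ok, followup_48h.
Round 3 — (viii), (ix), derive o2_sat_low, start_antiviral.
Round 4 — (i), (vii), derive chest_pain, notify_public_health.
Round 5 — (ii), derive fever_present.
Round 6 — (v), derive age_over_65.
Closure: {admit, age_over_65, chest_pain, cough, culture_positive, discharge_ok, exposure_confirmed, fever_present, followup_48h, high_risk, hydration_advised, notify_public_health, o2_sat_low, order_pcr, order_xray, rapid_test_pos, rash, start_antiviral} — 18 facts.

18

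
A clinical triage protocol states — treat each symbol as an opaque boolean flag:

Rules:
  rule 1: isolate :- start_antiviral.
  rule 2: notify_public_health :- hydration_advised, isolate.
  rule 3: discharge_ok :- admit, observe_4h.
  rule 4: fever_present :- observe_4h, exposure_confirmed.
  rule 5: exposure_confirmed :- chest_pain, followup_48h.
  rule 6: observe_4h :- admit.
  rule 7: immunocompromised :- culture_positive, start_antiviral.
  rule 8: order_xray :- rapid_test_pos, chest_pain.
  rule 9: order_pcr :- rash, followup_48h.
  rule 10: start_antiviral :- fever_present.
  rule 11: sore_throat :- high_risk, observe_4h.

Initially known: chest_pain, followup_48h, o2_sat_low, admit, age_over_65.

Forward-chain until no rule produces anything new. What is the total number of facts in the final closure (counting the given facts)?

11

Round 1: rule 5 [exposure_confirmed :- chest_pain, followup_48h.]; rule 6 [observe_4h :- admit.]. New: exposure_confirmed, observe_4h.
Round 2: rule 3 [discharge_ok :- admit, observe_4h.]; rule 4 [fever_present :- observe_4h, exposure_confirmed.]. New: discharge_ok, fever_present.
Round 3: rule 10 [start_antiviral :- fever_present.]. New: start_antiviral.
Round 4: rule 1 [isolate :- start_antiviral.]. New: isolate.
Closure: {admit, age_over_65, chest_pain, discharge_ok, exposure_confirmed, fever_present, followup_48h, isolate, o2_sat_low, observe_4h, start_antiviral} — 11 facts.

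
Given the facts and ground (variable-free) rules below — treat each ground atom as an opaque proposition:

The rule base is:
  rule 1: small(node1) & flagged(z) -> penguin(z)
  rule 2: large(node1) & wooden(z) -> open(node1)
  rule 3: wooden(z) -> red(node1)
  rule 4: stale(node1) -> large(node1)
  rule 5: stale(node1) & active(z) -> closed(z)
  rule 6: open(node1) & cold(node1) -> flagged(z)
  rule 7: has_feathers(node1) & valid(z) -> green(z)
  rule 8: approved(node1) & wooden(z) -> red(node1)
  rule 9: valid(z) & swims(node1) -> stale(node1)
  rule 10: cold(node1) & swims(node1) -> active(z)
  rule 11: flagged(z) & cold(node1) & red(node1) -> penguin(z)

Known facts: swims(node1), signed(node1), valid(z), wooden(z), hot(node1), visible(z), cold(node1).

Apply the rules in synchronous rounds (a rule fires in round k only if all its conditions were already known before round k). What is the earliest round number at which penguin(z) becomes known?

5

Round 1 fires rule 3, rule 9, rule 10, giving red(node1), stale(node1), active(z).
Round 2 fires rule 4, rule 5, giving large(node1), closed(z).
Round 3 fires rule 2, giving open(node1).
Round 4 fires rule 6, giving flagged(z).
Round 5 fires rule 11, giving penguin(z).
penguin(z) first appears in round 5.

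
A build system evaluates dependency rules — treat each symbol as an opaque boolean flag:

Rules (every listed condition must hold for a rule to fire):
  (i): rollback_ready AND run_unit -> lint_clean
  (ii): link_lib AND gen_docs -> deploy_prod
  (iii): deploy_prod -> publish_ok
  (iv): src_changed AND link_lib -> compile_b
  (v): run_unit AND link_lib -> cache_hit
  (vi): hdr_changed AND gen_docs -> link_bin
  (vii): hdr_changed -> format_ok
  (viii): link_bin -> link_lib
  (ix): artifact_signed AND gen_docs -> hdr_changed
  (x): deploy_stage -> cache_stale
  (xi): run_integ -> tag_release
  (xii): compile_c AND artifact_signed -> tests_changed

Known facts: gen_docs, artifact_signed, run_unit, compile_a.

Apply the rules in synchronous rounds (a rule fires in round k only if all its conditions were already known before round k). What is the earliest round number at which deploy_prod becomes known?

4

Round 1 fires (ix), giving hdr_changed.
Round 2 fires (vi), (vii), giving link_bin, format_ok.
Round 3 fires (viii), giving link_lib.
Round 4 fires (ii), (v), giving deploy_prod, cache_hit.
deploy_prod first appears in round 4.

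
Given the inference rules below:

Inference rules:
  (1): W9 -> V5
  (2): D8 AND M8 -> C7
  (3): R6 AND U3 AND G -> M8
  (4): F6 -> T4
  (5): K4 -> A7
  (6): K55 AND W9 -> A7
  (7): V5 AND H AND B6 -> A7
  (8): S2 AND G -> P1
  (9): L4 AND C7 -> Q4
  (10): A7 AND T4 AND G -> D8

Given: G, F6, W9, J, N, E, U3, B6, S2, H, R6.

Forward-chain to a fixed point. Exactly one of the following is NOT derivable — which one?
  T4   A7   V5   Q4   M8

[1] (1) [W9 -> V5]; (3) [R6 AND U3 AND G -> M8]; (4) [F6 -> T4]; (8) [S2 AND G -> P1]. ⇒ new: V5, M8, T4, P1.
[2] (7) [V5 AND H AND B6 -> A7]. ⇒ new: A7.
[3] (10) [A7 AND T4 AND G -> D8]. ⇒ new: D8.
[4] (2) [D8 AND M8 -> C7]. ⇒ new: C7.
Derived: T4 (round 1), M8 (round 1), A7 (round 2), V5 (round 1). Q4 never appears in any round.

Q4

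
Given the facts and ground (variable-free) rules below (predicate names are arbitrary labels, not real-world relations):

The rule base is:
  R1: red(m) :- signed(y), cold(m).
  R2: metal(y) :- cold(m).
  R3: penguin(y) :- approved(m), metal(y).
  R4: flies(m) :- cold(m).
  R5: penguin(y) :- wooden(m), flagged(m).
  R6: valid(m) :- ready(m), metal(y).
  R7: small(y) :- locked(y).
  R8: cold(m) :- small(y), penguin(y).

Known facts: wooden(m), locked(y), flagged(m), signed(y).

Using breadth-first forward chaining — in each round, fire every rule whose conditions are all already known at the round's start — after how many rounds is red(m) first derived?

[1] R5 [penguin(y) :- wooden(m), flagged(m).]; R7 [small(y) :- locked(y).]. ⇒ new: penguin(y), small(y).
[2] R8 [cold(m) :- small(y), penguin(y).]. ⇒ new: cold(m).
[3] R1 [red(m) :- signed(y), cold(m).]; R2 [metal(y) :- cold(m).]; R4 [flies(m) :- cold(m).]. ⇒ new: red(m), metal(y), flies(m).
red(m) first appears in round 3.

3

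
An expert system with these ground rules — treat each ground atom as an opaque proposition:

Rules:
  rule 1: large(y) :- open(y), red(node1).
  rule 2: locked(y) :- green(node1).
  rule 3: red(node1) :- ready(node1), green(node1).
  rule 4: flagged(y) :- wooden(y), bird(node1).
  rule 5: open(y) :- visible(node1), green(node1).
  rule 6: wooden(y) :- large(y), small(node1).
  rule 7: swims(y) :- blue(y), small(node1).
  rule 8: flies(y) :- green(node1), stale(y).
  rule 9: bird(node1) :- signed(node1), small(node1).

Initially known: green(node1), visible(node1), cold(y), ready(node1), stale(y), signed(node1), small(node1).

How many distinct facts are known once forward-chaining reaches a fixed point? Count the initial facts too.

Round 1 fires rule 2, rule 3, rule 5, rule 8, rule 9, giving locked(y), red(node1), open(y), flies(y), bird(node1).
Round 2 fires rule 1, giving large(y).
Round 3 fires rule 6, giving wooden(y).
Round 4 fires rule 4, giving flagged(y).
Closure: {bird(node1), cold(y), flagged(y), flies(y), green(node1), large(y), locked(y), open(y), ready(node1), red(node1), signed(node1), small(node1), stale(y), visible(node1), wooden(y)} — 15 facts.

15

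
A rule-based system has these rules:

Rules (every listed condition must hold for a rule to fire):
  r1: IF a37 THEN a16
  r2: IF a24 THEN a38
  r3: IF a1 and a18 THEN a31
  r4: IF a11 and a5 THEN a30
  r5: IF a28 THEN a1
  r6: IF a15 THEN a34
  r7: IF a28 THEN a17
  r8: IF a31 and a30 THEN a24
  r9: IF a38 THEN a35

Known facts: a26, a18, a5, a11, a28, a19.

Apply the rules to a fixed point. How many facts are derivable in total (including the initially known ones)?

13

[1] r4 [IF a11 and a5 THEN a30]; r5 [IF a28 THEN a1]; r7 [IF a28 THEN a17]. ⇒ new: a30, a1, a17.
[2] r3 [IF a1 and a18 THEN a31]. ⇒ new: a31.
[3] r8 [IF a31 and a30 THEN a24]. ⇒ new: a24.
[4] r2 [IF a24 THEN a38]. ⇒ new: a38.
[5] r9 [IF a38 THEN a35]. ⇒ new: a35.
Closure: {a1, a11, a17, a18, a19, a24, a26, a28, a30, a31, a35, a38, a5} — 13 facts.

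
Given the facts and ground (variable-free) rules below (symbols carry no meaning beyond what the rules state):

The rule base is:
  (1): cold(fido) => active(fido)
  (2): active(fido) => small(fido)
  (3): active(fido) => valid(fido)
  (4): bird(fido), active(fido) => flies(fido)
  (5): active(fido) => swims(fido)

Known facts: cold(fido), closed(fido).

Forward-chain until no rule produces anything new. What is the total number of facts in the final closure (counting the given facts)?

6

Round 1 — (1), derive active(fido).
Round 2 — (2), (3), (5), derive small(fido), valid(fido), swims(fido).
Closure: {active(fido), closed(fido), cold(fido), small(fido), swims(fido), valid(fido)} — 6 facts.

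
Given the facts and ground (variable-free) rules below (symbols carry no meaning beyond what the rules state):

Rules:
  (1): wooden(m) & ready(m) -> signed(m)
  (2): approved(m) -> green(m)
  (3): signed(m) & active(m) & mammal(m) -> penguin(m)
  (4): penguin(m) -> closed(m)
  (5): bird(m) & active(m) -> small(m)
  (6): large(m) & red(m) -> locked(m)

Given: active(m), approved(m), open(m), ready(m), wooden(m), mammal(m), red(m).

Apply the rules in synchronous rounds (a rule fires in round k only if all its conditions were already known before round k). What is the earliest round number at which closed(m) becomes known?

Round 1 fires (1), (2), giving signed(m), green(m).
Round 2 fires (3), giving penguin(m).
Round 3 fires (4), giving closed(m).
closed(m) first appears in round 3.

3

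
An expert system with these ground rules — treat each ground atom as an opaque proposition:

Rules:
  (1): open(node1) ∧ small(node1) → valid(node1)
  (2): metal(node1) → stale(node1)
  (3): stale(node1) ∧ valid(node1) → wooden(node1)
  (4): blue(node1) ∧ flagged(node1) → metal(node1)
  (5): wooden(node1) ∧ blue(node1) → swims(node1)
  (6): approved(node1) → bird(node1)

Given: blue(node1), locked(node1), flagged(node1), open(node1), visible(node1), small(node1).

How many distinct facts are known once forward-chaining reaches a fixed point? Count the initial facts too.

[1] (1) [open(node1) ∧ small(node1) → valid(node1)]; (4) [blue(node1) ∧ flagged(node1) → metal(node1)]. ⇒ new: valid(node1), metal(node1).
[2] (2) [metal(node1) → stale(node1)]. ⇒ new: stale(node1).
[3] (3) [stale(node1) ∧ valid(node1) → wooden(node1)]. ⇒ new: wooden(node1).
[4] (5) [wooden(node1) ∧ blue(node1) → swims(node1)]. ⇒ new: swims(node1).
Closure: {blue(node1), flagged(node1), locked(node1), metal(node1), open(node1), small(node1), stale(node1), swims(node1), valid(node1), visible(node1), wooden(node1)} — 11 facts.

11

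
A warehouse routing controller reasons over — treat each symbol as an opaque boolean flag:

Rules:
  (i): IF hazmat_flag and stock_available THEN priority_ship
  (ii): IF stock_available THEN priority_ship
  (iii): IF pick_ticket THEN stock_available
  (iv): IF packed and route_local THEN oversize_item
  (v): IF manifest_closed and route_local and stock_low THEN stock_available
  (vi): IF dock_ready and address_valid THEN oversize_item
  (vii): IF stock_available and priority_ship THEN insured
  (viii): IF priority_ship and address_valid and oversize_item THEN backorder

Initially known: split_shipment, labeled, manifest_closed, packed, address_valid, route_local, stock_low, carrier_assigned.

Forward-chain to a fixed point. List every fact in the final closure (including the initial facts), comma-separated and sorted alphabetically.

address_valid, backorder, carrier_assigned, insured, labeled, manifest_closed, oversize_item, packed, priority_ship, route_local, split_shipment, stock_available, stock_low

Round 1: (iv) [IF packed and route_local THEN oversize_item]; (v) [IF manifest_closed and route_local and stock_low THEN stock_available]. New: oversize_item, stock_available.
Round 2: (ii) [IF stock_available THEN priority_ship]. New: priority_ship.
Round 3: (vii) [IF stock_available and priority_ship THEN insured]; (viii) [IF priority_ship and address_valid and oversize_item THEN backorder]. New: insured, backorder.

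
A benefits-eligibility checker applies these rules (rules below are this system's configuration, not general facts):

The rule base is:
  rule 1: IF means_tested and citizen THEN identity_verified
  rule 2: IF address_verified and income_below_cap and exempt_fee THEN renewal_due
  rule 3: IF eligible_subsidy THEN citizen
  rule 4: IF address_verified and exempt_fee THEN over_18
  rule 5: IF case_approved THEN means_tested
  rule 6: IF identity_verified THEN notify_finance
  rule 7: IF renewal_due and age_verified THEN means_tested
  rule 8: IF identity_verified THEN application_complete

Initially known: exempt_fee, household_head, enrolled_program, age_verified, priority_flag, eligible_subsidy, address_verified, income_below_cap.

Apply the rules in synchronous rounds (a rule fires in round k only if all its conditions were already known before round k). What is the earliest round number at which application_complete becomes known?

Round 1: rule 2 [IF address_verified and income_below_cap and exempt_fee THEN renewal_due]; rule 3 [IF eligible_subsidy THEN citizen]; rule 4 [IF address_verified and exempt_fee THEN over_18]. New: renewal_due, citizen, over_18.
Round 2: rule 7 [IF renewal_due and age_verified THEN means_tested]. New: means_tested.
Round 3: rule 1 [IF means_tested and citizen THEN identity_verified]. New: identity_verified.
Round 4: rule 6 [IF identity_verified THEN notify_finance]; rule 8 [IF identity_verified THEN application_complete]. New: notify_finance, application_complete.
application_complete first appears in round 4.

4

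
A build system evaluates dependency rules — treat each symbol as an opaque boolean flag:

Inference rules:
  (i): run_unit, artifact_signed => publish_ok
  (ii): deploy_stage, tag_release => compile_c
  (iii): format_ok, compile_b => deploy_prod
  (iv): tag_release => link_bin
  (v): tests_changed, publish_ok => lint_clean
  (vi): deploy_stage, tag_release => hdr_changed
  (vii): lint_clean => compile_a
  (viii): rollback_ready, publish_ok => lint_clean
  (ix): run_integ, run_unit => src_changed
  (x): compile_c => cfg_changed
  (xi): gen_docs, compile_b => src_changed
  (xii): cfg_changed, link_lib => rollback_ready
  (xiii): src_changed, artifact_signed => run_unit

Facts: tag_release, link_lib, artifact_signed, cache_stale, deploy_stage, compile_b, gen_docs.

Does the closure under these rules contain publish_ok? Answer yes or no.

yes

Round 1: (ii) [deploy_stage, tag_release => compile_c]; (iv) [tag_release => link_bin]; (vi) [deploy_stage, tag_release => hdr_changed]; (xi) [gen_docs, compile_b => src_changed]. Adds compile_c, link_bin, hdr_changed, src_changed.
Round 2: (x) [compile_c => cfg_changed]; (xiii) [src_changed, artifact_signed => run_unit]. Adds cfg_changed, run_unit.
Round 3: (i) [run_unit, artifact_signed => publish_ok]; (xii) [cfg_changed, link_lib => rollback_ready]. Adds publish_ok, rollback_ready.
Round 4: (viii) [rollback_ready, publish_ok => lint_clean]. Adds lint_clean.
Round 5: (vii) [lint_clean => compile_a]. Adds compile_a.
publish_ok appears in round 3, so it is derivable.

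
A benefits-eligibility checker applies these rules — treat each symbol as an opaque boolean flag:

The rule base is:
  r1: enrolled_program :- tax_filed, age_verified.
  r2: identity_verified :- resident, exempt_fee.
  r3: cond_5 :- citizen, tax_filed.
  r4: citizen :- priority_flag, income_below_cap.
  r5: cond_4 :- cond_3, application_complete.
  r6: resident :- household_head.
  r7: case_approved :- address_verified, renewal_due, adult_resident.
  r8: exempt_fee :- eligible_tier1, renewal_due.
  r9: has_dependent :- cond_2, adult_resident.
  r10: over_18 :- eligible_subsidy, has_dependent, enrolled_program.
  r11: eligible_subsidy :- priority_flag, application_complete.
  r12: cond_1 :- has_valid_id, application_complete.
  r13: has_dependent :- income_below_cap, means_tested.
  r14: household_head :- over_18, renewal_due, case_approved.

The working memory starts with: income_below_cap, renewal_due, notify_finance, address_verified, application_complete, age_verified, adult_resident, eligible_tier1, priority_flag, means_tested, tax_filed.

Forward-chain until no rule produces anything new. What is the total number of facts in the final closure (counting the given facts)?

Round 1 — r1, r4, r7, r8, r11, r13, derive enrolled_program, citizen, case_approved, exempt_fee, eligible_subsidy, has_dependent.
Round 2 — r3, r10, derive cond_5, over_18.
Round 3 — r14, derive household_head.
Round 4 — r6, derive resident.
Round 5 — r2, derive identity_verified.
Closure: {address_verified, adult_resident, age_verified, application_complete, case_approved, citizen, cond_5, eligible_subsidy, eligible_tier1, enrolled_program, exempt_fee, has_dependent, household_head, identity_verified, income_below_cap, means_tested, notify_finance, over_18, priority_flag, renewal_due, resident, tax_filed} — 22 facts.

22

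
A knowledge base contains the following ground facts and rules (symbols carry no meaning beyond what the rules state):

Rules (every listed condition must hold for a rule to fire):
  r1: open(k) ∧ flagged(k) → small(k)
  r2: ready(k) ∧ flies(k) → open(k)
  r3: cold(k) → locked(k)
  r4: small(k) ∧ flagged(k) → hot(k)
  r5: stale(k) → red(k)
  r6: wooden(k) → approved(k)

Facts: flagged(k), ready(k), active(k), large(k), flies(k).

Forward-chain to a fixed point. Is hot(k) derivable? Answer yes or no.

[1] r2 [ready(k) ∧ flies(k) → open(k)]. ⇒ new: open(k).
[2] r1 [open(k) ∧ flagged(k) → small(k)]. ⇒ new: small(k).
[3] r4 [small(k) ∧ flagged(k) → hot(k)]. ⇒ new: hot(k).
hot(k) appears in round 3, so it is derivable.

yes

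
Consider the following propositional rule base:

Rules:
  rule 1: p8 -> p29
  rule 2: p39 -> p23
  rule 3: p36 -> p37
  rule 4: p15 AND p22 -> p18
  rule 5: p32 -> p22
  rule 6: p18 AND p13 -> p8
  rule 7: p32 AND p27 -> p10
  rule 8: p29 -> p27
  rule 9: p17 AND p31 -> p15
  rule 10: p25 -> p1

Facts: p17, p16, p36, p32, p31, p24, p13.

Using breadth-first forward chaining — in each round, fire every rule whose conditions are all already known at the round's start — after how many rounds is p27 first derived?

Round 1: rule 3 [p36 -> p37]; rule 5 [p32 -> p22]; rule 9 [p17 AND p31 -> p15]. Adds p37, p22, p15.
Round 2: rule 4 [p15 AND p22 -> p18]. Adds p18.
Round 3: rule 6 [p18 AND p13 -> p8]. Adds p8.
Round 4: rule 1 [p8 -> p29]. Adds p29.
Round 5: rule 8 [p29 -> p27]. Adds p27.
p27 first appears in round 5.

5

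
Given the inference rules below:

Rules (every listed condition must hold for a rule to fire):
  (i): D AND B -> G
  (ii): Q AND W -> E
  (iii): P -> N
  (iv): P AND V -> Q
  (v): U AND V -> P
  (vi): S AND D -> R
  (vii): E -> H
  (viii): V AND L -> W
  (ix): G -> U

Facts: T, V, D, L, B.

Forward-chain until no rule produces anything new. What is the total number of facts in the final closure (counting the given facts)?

Round 1 fires (i), (viii), giving G, W.
Round 2 fires (ix), giving U.
Round 3 fires (v), giving P.
Round 4 fires (iii), (iv), giving N, Q.
Round 5 fires (ii), giving E.
Round 6 fires (vii), giving H.
Closure: {B, D, E, G, H, L, N, P, Q, T, U, V, W} — 13 facts.

13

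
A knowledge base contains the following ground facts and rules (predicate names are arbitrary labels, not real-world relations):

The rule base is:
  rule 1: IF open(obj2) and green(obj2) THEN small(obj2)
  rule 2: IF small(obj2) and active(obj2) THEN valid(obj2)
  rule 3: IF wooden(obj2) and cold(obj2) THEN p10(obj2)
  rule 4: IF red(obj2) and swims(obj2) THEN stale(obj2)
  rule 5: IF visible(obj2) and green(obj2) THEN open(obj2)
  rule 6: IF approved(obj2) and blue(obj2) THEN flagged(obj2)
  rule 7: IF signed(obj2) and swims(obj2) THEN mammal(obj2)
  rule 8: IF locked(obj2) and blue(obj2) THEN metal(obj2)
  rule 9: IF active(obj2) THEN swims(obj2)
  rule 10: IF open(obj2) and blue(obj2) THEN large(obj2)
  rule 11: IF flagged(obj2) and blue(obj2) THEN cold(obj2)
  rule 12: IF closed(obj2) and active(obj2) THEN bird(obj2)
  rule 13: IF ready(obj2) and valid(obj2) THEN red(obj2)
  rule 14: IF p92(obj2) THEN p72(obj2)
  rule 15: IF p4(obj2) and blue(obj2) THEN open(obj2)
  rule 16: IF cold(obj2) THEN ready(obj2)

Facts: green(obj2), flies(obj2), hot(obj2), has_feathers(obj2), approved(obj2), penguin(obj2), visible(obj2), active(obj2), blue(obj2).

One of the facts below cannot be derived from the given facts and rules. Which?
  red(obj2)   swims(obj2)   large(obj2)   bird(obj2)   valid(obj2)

bird(obj2)

Round 1 — rule 5, rule 6, rule 9, derive open(obj2), flagged(obj2), swims(obj2).
Round 2 — rule 1, rule 10, rule 11, derive small(obj2), large(obj2), cold(obj2).
Round 3 — rule 2, rule 16, derive valid(obj2), ready(obj2).
Round 4 — rule 13, derive red(obj2).
Round 5 — rule 4, derive stale(obj2).
Derived: large(obj2) (round 2), valid(obj2) (round 3), red(obj2) (round 4), swims(obj2) (round 1). bird(obj2) never appears in any round.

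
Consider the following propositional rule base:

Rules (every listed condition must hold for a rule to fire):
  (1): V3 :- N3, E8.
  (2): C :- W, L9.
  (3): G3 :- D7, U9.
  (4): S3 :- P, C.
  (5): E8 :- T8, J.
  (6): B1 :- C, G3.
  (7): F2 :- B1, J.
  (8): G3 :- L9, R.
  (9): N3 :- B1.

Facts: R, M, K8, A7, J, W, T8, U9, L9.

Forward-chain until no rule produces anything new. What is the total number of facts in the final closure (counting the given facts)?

Round 1 fires (2), (5), (8), giving C, E8, G3.
Round 2 fires (6), giving B1.
Round 3 fires (7), (9), giving F2, N3.
Round 4 fires (1), giving V3.
Closure: {A7, B1, C, E8, F2, G3, J, K8, L9, M, N3, R, T8, U9, V3, W} — 16 facts.

16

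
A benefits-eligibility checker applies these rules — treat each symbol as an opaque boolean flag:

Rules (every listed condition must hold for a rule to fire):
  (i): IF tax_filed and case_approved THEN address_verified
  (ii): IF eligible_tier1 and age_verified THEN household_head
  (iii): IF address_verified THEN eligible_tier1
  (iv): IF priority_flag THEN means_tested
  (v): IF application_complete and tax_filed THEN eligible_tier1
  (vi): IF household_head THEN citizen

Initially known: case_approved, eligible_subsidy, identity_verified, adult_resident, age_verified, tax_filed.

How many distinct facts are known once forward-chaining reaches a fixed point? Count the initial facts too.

[1] (i) [IF tax_filed and case_approved THEN address_verified]. ⇒ new: address_verified.
[2] (iii) [IF address_verified THEN eligible_tier1]. ⇒ new: eligible_tier1.
[3] (ii) [IF eligible_tier1 and age_verified THEN household_head]. ⇒ new: household_head.
[4] (vi) [IF household_head THEN citizen]. ⇒ new: citizen.
Closure: {address_verified, adult_resident, age_verified, case_approved, citizen, eligible_subsidy, eligible_tier1, household_head, identity_verified, tax_filed} — 10 facts.

10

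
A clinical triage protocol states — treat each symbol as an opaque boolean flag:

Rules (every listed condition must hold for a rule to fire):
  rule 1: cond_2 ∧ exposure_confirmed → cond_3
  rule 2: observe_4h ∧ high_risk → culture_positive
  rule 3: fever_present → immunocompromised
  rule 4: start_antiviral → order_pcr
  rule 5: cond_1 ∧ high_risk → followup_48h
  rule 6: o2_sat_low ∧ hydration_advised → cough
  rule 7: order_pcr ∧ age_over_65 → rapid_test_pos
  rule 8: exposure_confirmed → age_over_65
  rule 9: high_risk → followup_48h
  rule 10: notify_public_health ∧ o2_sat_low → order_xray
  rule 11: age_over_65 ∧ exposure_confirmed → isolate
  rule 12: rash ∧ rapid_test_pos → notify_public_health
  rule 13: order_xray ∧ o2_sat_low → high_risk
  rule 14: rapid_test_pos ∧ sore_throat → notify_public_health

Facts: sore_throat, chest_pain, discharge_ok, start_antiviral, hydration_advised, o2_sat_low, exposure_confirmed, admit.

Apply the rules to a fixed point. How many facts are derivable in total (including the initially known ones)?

17

Round 1 fires rule 4, rule 6, rule 8, giving order_pcr, cough, age_over_65.
Round 2 fires rule 7, rule 11, giving rapid_test_pos, isolate.
Round 3 fires rule 14, giving notify_public_health.
Round 4 fires rule 10, giving order_xray.
Round 5 fires rule 13, giving high_risk.
Round 6 fires rule 9, giving followup_48h.
Closure: {admit, age_over_65, chest_pain, cough, discharge_ok, exposure_confirmed, followup_48h, high_risk, hydration_advised, isolate, notify_public_health, o2_sat_low, order_pcr, order_xray, rapid_test_pos, sore_throat, start_antiviral} — 17 facts.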